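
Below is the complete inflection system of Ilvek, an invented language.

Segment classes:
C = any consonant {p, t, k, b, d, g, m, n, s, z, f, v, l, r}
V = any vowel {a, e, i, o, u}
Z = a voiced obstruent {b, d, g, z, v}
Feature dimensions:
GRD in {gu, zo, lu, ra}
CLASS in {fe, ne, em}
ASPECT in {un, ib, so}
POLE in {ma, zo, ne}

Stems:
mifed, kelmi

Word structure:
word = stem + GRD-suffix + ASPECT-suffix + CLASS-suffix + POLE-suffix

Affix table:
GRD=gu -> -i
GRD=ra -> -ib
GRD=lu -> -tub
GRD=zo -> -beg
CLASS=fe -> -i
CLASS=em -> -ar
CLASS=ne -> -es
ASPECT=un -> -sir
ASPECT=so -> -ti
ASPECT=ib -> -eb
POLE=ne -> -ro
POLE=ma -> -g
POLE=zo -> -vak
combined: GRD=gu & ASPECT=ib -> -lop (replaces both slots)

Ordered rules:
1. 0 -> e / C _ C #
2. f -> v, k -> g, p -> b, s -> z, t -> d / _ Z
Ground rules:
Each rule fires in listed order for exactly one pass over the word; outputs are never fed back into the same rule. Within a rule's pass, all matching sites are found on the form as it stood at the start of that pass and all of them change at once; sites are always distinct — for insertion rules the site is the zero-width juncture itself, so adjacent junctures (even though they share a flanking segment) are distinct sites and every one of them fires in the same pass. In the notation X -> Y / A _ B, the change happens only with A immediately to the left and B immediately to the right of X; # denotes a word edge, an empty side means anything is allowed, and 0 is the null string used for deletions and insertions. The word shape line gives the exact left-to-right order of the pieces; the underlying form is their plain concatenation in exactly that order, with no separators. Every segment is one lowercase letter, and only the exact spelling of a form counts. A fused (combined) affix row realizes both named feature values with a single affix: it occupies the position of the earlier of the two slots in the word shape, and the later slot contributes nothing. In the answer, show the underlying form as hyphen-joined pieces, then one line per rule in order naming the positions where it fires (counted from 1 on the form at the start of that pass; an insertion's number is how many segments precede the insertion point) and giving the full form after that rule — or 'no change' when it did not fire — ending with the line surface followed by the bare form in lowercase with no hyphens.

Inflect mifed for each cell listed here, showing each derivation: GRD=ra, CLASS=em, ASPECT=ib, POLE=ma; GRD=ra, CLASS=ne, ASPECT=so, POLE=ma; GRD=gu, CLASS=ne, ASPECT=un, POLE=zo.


cell GRD=ra, CLASS=em, ASPECT=ib, POLE=ma:
underlying: mifed-ib-eb-ar-g
1. 0 -> e / C _ C #: inserts after position(s) 11: mifedibebareg
2. f -> v, k -> g, p -> b, s -> z, t -> d / _ Z: no change
surface: mifedibebareg

cell GRD=ra, CLASS=ne, ASPECT=so, POLE=ma:
underlying: mifed-ib-ti-es-g
1. 0 -> e / C _ C #: inserts after position(s) 11: mifedibtieseg
2. f -> v, k -> g, p -> b, s -> z, t -> d / _ Z: no change
surface: mifedibtieseg

cell GRD=gu, CLASS=ne, ASPECT=un, POLE=zo:
underlying: mifed-i-sir-es-vak
1. 0 -> e / C _ C #: no change
2. f -> v, k -> g, p -> b, s -> z, t -> d / _ Z: fires at position(s) 11: mifedisirezvak
surface: mifedisirezvak


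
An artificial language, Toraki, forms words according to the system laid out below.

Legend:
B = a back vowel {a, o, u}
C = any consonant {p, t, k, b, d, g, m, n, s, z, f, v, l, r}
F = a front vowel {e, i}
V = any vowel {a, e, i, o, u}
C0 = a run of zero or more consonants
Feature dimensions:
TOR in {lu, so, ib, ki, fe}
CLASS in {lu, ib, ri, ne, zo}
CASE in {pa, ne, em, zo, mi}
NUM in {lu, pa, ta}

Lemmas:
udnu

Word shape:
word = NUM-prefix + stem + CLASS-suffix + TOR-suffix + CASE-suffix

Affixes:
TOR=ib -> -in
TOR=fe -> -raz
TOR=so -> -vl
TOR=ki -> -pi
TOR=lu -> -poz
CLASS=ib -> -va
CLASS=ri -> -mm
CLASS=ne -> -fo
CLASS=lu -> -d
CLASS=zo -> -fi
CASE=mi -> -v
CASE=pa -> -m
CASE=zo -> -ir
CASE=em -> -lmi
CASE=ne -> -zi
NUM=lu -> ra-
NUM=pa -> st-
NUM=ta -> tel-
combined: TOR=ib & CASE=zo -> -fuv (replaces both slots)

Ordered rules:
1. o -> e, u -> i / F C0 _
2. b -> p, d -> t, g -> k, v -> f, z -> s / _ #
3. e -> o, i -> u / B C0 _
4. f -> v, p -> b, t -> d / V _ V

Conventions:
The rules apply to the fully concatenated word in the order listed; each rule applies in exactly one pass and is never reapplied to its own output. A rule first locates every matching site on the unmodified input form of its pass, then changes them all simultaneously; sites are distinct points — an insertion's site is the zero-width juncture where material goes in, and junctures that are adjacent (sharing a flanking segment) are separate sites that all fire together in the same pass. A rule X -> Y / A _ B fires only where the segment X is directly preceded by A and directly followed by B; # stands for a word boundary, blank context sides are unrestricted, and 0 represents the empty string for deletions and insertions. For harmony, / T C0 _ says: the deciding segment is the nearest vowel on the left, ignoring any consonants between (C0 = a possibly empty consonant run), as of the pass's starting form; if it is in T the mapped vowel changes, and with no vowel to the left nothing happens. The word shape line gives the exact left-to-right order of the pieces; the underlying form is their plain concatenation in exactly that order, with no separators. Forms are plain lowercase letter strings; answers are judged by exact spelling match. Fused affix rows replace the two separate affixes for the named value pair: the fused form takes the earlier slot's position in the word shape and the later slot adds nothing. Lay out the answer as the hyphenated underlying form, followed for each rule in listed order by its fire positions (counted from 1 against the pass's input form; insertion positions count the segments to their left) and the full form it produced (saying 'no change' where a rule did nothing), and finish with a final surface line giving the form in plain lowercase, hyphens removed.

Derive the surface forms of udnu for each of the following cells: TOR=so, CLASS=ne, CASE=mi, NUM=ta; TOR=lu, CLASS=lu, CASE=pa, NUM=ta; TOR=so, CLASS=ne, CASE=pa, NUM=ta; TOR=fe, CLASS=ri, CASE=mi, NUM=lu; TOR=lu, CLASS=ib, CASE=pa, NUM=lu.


cell TOR=so, CLASS=ne, CASE=mi, NUM=ta:
underlying: tel-udnu-fo-vl-v
1. o -> e, u -> i / F C0 _: fires at position(s) 4: telidnufovlv
2. b -> p, d -> t, g -> k, v -> f, z -> s / _ #: fires at position(s) 12: telidnufovlf
3. e -> o, i -> u / B C0 _: no change
4. f -> v, p -> b, t -> d / V _ V: fires at position(s) 8: telidnuvovlf
surface: telidnuvovlf

cell TOR=lu, CLASS=lu, CASE=pa, NUM=ta:
underlying: tel-udnu-d-poz-m
1. o -> e, u -> i / F C0 _: fires at position(s) 4: telidnudpozm
2. b -> p, d -> t, g -> k, v -> f, z -> s / _ #: no change
3. e -> o, i -> u / B C0 _: no change
4. f -> v, p -> b, t -> d / V _ V: no change
surface: telidnudpozm

cell TOR=so, CLASS=ne, CASE=pa, NUM=ta:
underlying: tel-udnu-fo-vl-m
1. o -> e, u -> i / F C0 _: fires at position(s) 4: telidnufovlm
2. b -> p, d -> t, g -> k, v -> f, z -> s / _ #: no change
3. e -> o, i -> u / B C0 _: no change
4. f -> v, p -> b, t -> d / V _ V: fires at position(s) 8: telidnuvovlm
surface: telidnuvovlm

cell TOR=fe, CLASS=ri, CASE=mi, NUM=lu:
underlying: ra-udnu-mm-raz-v
1. o -> e, u -> i / F C0 _: no change
2. b -> p, d -> t, g -> k, v -> f, z -> s / _ #: fires at position(s) 12: raudnummrazf
3. e -> o, i -> u / B C0 _: no change
4. f -> v, p -> b, t -> d / V _ V: no change
surface: raudnummrazf

cell TOR=lu, CLASS=ib, CASE=pa, NUM=lu:
underlying: ra-udnu-va-poz-m
1. o -> e, u -> i / F C0 _: no change
2. b -> p, d -> t, g -> k, v -> f, z -> s / _ #: no change
3. e -> o, i -> u / B C0 _: no change
4. f -> v, p -> b, t -> d / V _ V: fires at position(s) 9: raudnuvabozm
surface: raudnuvabozm


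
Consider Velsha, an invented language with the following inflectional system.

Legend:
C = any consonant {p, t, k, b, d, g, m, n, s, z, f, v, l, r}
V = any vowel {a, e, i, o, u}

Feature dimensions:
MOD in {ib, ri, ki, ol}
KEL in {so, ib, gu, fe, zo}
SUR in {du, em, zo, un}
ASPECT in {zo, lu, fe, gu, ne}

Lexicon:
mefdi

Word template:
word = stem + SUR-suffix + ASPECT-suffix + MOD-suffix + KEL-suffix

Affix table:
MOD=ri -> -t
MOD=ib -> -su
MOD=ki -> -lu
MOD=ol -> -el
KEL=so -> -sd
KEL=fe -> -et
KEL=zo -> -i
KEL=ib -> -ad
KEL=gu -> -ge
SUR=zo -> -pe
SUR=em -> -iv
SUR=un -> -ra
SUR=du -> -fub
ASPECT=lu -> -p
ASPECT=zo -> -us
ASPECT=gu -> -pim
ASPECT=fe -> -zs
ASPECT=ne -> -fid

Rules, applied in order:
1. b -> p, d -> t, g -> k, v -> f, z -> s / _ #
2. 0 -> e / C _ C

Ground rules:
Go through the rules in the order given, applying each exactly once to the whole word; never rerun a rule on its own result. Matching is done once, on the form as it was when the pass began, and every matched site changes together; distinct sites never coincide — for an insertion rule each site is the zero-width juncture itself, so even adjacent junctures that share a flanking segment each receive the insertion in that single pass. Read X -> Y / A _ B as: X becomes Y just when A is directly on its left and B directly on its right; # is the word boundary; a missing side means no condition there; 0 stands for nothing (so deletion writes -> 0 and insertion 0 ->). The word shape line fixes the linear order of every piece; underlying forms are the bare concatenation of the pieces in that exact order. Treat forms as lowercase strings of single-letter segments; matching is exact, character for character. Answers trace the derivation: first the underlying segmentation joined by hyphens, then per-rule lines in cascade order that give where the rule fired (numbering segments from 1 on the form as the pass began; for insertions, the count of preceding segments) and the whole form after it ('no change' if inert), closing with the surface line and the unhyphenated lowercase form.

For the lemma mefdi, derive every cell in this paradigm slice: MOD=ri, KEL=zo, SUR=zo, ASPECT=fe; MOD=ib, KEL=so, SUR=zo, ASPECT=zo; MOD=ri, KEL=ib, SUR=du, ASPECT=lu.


cell MOD=ri, KEL=zo, SUR=zo, ASPECT=fe:
underlying: mefdi-pe-zs-t-i
1. b -> p, d -> t, g -> k, v -> f, z -> s / _ #: no change
2. 0 -> e / C _ C: inserts after position(s) 3, 8, 9: mefedipezeseti
surface: mefedipezeseti

cell MOD=ib, KEL=so, SUR=zo, ASPECT=zo:
underlying: mefdi-pe-us-su-sd
1. b -> p, d -> t, g -> k, v -> f, z -> s / _ #: fires at position(s) 13: mefdipeussust
2. 0 -> e / C _ C: inserts after position(s) 3, 9, 12: mefedipeusesuset
surface: mefedipeusesuset

cell MOD=ri, KEL=ib, SUR=du, ASPECT=lu:
underlying: mefdi-fub-p-t-ad
1. b -> p, d -> t, g -> k, v -> f, z -> s / _ #: fires at position(s) 12: mefdifubptat
2. 0 -> e / C _ C: inserts after position(s) 3, 8, 9: mefedifubepetat
surface: mefedifubepetat


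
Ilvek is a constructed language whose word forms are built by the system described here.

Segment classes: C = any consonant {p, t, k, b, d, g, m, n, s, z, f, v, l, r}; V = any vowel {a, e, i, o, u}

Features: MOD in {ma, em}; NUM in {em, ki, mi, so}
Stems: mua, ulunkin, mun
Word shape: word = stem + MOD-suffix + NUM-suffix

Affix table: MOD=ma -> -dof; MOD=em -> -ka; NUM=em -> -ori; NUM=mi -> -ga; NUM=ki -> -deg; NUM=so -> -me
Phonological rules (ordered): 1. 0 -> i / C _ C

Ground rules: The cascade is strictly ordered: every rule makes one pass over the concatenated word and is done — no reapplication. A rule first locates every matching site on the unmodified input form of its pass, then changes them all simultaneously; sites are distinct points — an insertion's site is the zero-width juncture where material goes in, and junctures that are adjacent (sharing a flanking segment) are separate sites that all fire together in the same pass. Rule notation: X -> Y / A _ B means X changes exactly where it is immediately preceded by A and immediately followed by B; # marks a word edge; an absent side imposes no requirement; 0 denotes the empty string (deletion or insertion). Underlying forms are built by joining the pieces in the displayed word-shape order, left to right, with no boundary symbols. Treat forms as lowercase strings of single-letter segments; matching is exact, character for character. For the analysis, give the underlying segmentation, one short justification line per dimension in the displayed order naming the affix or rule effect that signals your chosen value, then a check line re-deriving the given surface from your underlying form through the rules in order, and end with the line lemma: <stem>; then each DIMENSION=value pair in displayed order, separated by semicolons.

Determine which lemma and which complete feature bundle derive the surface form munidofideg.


underlying: mun-dof-deg
MOD=ma - signalled by the affix -dof
NUM=ki - signalled by the affix -deg
check: mundofdeg -> munidofideg
lemma: mun; MOD=ma; NUM=ki


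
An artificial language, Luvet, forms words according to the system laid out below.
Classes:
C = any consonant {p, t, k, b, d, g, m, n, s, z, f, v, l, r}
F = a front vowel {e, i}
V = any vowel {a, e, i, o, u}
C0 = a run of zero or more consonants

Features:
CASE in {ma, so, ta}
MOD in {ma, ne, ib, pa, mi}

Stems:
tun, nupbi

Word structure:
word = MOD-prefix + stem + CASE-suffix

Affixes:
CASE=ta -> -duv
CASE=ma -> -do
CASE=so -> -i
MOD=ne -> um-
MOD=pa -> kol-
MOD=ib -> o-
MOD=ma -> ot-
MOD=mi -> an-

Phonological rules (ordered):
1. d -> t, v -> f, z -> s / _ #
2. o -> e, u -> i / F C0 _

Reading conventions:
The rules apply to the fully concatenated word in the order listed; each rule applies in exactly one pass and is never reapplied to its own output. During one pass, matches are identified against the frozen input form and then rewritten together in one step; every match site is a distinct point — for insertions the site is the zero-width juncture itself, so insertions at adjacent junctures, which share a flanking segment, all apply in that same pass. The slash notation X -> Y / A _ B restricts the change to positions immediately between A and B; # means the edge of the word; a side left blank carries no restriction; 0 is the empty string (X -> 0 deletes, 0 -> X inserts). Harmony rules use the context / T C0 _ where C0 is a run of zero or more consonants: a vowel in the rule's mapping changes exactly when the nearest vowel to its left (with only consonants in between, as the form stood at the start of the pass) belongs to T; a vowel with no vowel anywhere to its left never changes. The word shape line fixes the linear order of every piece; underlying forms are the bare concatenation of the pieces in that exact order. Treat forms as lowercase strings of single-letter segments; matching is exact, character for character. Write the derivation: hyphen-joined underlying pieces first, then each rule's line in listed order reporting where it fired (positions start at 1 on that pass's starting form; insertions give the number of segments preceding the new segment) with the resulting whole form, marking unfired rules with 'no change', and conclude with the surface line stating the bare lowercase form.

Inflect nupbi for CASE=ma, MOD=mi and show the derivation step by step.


underlying: an-nupbi-do
1. d -> t, v -> f, z -> s / _ #: no change
2. o -> e, u -> i / F C0 _: fires at position(s) 9: annupbide
surface: annupbide


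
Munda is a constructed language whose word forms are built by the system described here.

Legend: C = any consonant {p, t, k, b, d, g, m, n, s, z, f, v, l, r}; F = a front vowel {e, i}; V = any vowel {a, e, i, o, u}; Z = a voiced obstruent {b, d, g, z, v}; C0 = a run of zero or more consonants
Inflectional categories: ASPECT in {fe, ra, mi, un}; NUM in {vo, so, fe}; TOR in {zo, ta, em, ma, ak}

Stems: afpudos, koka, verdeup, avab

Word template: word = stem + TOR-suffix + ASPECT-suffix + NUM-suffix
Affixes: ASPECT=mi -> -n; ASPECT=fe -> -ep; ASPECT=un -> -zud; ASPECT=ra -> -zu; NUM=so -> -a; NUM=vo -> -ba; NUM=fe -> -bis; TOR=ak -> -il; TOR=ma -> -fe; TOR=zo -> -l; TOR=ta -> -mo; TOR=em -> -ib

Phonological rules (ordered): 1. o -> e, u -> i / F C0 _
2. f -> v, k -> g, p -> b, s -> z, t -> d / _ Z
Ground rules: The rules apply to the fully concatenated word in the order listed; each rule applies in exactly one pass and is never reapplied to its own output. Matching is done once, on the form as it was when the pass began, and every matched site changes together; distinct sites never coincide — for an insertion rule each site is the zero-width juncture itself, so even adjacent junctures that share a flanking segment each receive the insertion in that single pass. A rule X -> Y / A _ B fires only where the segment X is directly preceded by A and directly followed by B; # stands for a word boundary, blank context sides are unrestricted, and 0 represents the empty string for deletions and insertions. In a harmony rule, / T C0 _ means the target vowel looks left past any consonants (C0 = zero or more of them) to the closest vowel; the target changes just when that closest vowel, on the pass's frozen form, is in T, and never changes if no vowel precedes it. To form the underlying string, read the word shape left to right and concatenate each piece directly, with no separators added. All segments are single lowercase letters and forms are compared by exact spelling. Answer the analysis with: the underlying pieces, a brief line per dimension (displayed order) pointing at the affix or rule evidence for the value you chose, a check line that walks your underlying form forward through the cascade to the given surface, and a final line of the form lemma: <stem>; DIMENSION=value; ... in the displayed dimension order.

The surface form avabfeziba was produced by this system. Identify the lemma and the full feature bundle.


underlying: avab-fe-zu-ba
ASPECT=ra - signalled by the affix -zu
NUM=vo - signalled by the affix -ba
TOR=ma - signalled by the affix -fe
check: avabfezuba -> avabfeziba -> avabfeziba
lemma: avab; ASPECT=ra; NUM=vo; TOR=ma


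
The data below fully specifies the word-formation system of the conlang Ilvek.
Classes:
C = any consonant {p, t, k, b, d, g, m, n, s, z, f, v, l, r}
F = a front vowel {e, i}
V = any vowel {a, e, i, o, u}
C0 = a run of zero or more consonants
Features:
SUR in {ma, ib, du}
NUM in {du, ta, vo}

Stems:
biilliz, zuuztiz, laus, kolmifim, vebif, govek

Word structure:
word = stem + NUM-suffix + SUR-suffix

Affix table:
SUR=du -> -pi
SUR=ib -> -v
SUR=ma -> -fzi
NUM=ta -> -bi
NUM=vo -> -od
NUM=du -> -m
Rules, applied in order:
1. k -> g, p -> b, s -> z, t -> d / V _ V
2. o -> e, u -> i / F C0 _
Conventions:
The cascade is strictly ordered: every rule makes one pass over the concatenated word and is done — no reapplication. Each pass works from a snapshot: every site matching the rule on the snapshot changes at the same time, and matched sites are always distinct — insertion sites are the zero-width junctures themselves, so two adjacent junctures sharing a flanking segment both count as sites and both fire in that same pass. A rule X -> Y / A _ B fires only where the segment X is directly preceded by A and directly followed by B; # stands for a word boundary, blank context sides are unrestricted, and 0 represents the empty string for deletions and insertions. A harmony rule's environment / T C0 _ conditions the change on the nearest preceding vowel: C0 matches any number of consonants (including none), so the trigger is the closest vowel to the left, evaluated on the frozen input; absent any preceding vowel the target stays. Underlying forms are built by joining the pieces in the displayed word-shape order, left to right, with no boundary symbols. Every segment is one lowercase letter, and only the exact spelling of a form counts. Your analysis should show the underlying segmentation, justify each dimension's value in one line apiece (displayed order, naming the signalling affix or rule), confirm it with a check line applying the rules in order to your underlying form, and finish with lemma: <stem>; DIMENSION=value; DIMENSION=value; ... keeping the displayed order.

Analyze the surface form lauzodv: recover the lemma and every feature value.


underlying: laus-od-v
SUR=ib - signalled by the affix -v
NUM=vo - signalled by the affix -od
check: lausodv -> lauzodv -> lauzodv
lemma: laus; SUR=ib; NUM=vo


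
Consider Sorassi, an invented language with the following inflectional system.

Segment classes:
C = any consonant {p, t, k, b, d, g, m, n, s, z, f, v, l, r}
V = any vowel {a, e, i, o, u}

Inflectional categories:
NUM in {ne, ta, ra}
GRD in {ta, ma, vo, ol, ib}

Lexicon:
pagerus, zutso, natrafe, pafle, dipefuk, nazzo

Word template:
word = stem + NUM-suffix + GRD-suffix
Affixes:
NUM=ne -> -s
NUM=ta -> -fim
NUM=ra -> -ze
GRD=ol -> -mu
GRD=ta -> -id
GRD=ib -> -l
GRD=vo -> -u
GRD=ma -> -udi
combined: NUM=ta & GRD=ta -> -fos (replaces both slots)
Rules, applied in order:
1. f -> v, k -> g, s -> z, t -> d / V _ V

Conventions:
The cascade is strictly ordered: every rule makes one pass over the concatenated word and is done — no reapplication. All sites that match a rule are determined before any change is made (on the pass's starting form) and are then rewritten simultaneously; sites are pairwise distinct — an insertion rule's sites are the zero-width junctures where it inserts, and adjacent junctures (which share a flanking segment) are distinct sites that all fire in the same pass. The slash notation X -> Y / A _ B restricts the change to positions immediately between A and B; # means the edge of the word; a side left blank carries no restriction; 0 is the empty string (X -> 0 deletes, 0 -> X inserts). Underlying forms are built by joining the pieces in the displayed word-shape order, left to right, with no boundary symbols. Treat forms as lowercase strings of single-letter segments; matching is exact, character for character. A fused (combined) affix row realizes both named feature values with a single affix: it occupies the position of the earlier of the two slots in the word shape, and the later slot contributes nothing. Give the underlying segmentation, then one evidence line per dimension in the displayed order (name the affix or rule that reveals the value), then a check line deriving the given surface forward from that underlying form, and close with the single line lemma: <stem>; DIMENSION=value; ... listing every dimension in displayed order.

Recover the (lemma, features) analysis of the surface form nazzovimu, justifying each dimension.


underlying: nazzo-fim-u
NUM=ta - signalled by the affix -fim
GRD=vo - signalled by the affix -u
check: nazzofimu -> nazzovimu
lemma: nazzo; NUM=ta; GRD=vo


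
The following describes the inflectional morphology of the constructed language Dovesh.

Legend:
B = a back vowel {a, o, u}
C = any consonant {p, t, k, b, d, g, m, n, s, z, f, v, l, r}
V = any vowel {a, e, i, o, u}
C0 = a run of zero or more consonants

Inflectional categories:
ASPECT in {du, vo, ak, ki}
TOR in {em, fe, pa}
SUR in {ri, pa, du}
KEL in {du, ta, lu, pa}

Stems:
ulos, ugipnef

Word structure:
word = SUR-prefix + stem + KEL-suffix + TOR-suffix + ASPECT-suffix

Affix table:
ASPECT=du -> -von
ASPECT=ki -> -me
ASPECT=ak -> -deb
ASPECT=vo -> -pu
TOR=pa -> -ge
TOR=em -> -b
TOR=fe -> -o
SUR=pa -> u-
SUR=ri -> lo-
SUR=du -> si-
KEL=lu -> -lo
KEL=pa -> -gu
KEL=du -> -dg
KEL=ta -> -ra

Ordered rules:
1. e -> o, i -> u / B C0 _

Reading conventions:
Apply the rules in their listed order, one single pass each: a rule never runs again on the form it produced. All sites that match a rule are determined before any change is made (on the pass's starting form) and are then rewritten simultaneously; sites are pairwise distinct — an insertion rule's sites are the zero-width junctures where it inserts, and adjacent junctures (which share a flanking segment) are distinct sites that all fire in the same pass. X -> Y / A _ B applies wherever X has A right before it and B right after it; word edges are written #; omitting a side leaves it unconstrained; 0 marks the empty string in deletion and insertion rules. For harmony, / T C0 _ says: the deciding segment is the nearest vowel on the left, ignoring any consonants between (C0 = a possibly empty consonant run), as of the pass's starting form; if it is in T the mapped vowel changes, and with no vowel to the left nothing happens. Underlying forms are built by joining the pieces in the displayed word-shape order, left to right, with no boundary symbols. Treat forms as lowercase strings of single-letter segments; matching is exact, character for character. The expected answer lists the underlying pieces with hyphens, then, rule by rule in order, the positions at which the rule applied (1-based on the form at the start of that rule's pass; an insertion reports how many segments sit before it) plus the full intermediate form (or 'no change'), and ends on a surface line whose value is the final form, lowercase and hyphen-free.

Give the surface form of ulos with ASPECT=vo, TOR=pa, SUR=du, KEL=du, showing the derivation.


underlying: si-ulos-dg-ge-pu
1. e -> o, i -> u / B C0 _: fires at position(s) 10: siulosdggopu
surface: siulosdggopu


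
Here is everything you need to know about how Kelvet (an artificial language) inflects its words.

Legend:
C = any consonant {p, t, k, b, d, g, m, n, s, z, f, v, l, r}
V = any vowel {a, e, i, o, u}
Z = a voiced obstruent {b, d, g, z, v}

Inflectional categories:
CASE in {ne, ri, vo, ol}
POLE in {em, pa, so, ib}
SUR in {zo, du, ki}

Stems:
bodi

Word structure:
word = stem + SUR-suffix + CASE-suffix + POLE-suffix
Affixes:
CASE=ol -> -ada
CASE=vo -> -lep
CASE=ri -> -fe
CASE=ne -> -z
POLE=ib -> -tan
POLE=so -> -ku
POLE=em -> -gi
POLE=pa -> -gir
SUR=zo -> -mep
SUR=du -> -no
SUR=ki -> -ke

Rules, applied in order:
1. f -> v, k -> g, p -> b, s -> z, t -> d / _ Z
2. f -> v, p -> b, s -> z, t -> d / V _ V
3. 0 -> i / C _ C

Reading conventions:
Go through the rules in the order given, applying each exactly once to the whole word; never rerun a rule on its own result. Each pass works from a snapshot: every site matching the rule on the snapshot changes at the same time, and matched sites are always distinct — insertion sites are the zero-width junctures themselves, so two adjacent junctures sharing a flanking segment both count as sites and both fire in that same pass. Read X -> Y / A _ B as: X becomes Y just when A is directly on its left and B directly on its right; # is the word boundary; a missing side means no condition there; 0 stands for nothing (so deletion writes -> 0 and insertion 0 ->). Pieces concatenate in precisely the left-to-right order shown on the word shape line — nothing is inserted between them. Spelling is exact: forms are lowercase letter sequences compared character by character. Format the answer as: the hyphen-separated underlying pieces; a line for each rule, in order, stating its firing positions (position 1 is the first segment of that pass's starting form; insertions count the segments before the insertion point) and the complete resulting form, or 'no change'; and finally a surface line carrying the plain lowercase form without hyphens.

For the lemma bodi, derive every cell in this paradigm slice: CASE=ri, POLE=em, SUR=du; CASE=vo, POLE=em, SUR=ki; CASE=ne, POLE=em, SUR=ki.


cell CASE=ri, POLE=em, SUR=du:
underlying: bodi-no-fe-gi
1. f -> v, k -> g, p -> b, s -> z, t -> d / _ Z: no change
2. f -> v, p -> b, s -> z, t -> d / V _ V: fires at position(s) 7: bodinovegi
3. 0 -> i / C _ C: no change
surface: bodinovegi

cell CASE=vo, POLE=em, SUR=ki:
underlying: bodi-ke-lep-gi
1. f -> v, k -> g, p -> b, s -> z, t -> d / _ Z: fires at position(s) 9: bodikelebgi
2. f -> v, p -> b, s -> z, t -> d / V _ V: no change
3. 0 -> i / C _ C: inserts after position(s) 9: bodikelebigi
surface: bodikelebigi

cell CASE=ne, POLE=em, SUR=ki:
underlying: bodi-ke-z-gi
1. f -> v, k -> g, p -> b, s -> z, t -> d / _ Z: no change
2. f -> v, p -> b, s -> z, t -> d / V _ V: no change
3. 0 -> i / C _ C: inserts after position(s) 7: bodikezigi
surface: bodikezigi


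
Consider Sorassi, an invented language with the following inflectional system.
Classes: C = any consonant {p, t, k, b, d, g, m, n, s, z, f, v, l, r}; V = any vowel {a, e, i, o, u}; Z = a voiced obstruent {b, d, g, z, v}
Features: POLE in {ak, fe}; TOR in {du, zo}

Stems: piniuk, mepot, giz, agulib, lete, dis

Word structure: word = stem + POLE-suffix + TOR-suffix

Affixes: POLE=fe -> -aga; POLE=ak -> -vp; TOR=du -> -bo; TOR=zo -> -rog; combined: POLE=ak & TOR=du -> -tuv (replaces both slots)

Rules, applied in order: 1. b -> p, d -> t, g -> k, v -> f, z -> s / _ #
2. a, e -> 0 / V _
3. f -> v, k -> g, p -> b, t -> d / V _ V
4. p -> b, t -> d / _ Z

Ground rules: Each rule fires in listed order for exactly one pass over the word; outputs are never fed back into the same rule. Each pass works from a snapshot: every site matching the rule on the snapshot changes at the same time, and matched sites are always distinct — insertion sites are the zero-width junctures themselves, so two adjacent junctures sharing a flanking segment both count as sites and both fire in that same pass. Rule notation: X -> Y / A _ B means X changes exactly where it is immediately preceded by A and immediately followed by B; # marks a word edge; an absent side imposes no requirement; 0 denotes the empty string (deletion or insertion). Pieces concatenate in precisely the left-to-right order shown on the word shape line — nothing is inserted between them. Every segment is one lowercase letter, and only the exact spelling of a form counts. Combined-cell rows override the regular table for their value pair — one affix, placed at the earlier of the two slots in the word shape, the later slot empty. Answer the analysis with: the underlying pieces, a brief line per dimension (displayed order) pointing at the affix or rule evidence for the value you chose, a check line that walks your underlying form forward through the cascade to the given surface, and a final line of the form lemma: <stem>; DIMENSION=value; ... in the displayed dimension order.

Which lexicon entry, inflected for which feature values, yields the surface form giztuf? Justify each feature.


underlying: giz-tuv
POLE=ak - signalled by the combined affix row
TOR=du - signalled by the combined affix row
check: giztuv -> giztuf -> giztuf -> giztuf -> giztuf
lemma: giz; POLE=ak; TOR=du


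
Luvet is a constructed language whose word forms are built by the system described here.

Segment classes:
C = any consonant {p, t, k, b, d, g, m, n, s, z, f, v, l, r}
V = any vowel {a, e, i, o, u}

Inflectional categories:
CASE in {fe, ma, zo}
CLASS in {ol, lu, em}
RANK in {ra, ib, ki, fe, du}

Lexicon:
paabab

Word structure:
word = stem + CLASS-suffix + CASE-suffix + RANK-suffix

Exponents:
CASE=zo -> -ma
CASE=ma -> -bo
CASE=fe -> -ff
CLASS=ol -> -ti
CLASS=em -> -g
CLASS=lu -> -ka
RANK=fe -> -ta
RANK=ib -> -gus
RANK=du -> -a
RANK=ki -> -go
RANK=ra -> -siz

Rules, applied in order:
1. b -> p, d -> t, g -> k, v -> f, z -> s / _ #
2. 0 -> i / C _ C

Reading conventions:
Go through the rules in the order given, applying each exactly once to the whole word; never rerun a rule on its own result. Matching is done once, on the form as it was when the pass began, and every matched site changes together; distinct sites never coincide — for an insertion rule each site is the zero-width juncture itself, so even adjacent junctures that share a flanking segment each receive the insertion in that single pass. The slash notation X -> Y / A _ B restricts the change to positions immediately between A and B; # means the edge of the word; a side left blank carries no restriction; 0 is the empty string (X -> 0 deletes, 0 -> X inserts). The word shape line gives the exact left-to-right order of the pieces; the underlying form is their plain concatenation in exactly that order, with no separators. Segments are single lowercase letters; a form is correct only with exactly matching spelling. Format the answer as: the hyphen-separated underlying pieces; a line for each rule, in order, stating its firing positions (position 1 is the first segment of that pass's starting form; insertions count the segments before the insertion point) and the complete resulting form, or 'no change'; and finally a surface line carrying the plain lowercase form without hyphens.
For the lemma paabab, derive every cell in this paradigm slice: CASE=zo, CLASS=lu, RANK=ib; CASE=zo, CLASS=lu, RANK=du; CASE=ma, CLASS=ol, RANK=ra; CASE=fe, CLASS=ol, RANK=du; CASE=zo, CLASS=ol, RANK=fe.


cell CASE=zo, CLASS=lu, RANK=ib:
underlying: paabab-ka-ma-gus
1. b -> p, d -> t, g -> k, v -> f, z -> s / _ #: no change
2. 0 -> i / C _ C: inserts after position(s) 6: paababikamagus
surface: paababikamagus

cell CASE=zo, CLASS=lu, RANK=du:
underlying: paabab-ka-ma-a
1. b -> p, d -> t, g -> k, v -> f, z -> s / _ #: no change
2. 0 -> i / C _ C: inserts after position(s) 6: paababikamaa
surface: paababikamaa

cell CASE=ma, CLASS=ol, RANK=ra:
underlying: paabab-ti-bo-siz
1. b -> p, d -> t, g -> k, v -> f, z -> s / _ #: fires at position(s) 13: paababtibosis
2. 0 -> i / C _ C: inserts after position(s) 6: paababitibosis
surface: paababitibosis

cell CASE=fe, CLASS=ol, RANK=du:
underlying: paabab-ti-ff-a
1. b -> p, d -> t, g -> k, v -> f, z -> s / _ #: no change
2. 0 -> i / C _ C: inserts after position(s) 6, 9: paababitififa
surface: paababitififa

cell CASE=zo, CLASS=ol, RANK=fe:
underlying: paabab-ti-ma-ta
1. b -> p, d -> t, g -> k, v -> f, z -> s / _ #: no change
2. 0 -> i / C _ C: inserts after position(s) 6: paababitimata
surface: paababitimata


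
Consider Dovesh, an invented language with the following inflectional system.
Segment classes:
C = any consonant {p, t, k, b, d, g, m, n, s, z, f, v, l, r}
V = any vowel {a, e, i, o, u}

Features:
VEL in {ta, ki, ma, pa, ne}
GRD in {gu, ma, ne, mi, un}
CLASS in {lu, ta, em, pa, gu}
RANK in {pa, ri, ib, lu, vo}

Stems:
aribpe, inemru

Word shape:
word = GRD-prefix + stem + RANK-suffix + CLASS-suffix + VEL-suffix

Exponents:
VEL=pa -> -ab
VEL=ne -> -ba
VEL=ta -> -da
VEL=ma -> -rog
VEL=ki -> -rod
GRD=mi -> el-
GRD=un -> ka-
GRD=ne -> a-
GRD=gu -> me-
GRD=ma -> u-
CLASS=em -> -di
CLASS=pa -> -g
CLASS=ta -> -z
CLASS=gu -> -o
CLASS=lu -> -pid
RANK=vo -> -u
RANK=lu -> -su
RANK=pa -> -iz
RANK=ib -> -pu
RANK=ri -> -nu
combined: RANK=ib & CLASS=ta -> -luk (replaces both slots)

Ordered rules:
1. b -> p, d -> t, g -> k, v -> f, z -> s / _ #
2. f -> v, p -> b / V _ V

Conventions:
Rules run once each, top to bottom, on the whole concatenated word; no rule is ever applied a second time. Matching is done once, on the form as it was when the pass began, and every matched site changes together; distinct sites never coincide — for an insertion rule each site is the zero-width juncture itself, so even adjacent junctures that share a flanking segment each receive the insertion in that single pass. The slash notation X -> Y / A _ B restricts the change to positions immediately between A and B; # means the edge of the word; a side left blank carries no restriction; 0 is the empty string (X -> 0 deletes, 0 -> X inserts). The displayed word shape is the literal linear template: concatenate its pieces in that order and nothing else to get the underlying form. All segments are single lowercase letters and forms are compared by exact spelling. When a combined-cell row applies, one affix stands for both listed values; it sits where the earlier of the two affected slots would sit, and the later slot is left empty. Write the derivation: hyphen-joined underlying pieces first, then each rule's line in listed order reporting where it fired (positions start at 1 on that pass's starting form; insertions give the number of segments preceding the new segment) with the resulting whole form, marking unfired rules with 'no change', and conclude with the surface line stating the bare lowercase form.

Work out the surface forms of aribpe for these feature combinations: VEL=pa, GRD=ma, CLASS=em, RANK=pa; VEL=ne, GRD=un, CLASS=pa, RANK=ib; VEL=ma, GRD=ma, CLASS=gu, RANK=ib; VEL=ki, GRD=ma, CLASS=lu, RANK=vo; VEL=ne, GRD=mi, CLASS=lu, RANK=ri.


cell VEL=pa, GRD=ma, CLASS=em, RANK=pa:
underlying: u-aribpe-iz-di-ab
1. b -> p, d -> t, g -> k, v -> f, z -> s / _ #: fires at position(s) 13: uaribpeizdiap
2. f -> v, p -> b / V _ V: no change
surface: uaribpeizdiap

cell VEL=ne, GRD=un, CLASS=pa, RANK=ib:
underlying: ka-aribpe-pu-g-ba
1. b -> p, d -> t, g -> k, v -> f, z -> s / _ #: no change
2. f -> v, p -> b / V _ V: fires at position(s) 9: kaaribpebugba
surface: kaaribpebugba

cell VEL=ma, GRD=ma, CLASS=gu, RANK=ib:
underlying: u-aribpe-pu-o-rog
1. b -> p, d -> t, g -> k, v -> f, z -> s / _ #: fires at position(s) 13: uaribpepuorok
2. f -> v, p -> b / V _ V: fires at position(s) 8: uaribpebuorok
surface: uaribpebuorok

cell VEL=ki, GRD=ma, CLASS=lu, RANK=vo:
underlying: u-aribpe-u-pid-rod
1. b -> p, d -> t, g -> k, v -> f, z -> s / _ #: fires at position(s) 14: uaribpeupidrot
2. f -> v, p -> b / V _ V: fires at position(s) 9: uaribpeubidrot
surface: uaribpeubidrot

cell VEL=ne, GRD=mi, CLASS=lu, RANK=ri:
underlying: el-aribpe-nu-pid-ba
1. b -> p, d -> t, g -> k, v -> f, z -> s / _ #: no change
2. f -> v, p -> b / V _ V: fires at position(s) 11: elaribpenubidba
surface: elaribpenubidba


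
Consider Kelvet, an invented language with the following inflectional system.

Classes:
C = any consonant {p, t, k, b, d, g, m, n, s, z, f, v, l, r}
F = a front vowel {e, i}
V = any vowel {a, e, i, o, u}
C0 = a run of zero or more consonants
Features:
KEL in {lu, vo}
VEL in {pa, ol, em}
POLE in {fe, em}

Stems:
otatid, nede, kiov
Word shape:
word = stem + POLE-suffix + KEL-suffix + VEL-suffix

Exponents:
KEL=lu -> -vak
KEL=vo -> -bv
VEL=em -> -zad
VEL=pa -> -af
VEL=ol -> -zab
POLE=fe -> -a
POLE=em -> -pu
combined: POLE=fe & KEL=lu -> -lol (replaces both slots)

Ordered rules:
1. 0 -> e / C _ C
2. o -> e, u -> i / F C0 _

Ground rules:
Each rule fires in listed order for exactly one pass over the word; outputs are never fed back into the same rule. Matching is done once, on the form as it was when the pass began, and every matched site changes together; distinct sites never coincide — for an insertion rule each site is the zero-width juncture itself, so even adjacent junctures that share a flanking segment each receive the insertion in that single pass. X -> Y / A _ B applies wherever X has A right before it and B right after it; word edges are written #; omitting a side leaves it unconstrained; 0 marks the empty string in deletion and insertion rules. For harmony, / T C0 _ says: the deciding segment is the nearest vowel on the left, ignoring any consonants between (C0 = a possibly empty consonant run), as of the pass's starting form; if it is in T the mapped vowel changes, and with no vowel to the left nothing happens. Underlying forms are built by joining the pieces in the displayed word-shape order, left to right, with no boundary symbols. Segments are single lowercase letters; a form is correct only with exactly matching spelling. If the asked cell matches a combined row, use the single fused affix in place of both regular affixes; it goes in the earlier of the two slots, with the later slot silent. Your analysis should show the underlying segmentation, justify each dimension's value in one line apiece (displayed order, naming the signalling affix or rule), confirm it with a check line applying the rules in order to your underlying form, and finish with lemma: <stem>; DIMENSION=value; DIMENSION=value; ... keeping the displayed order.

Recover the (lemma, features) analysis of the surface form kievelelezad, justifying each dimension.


underlying: kiov-lol-zad
KEL=lu - signalled by the combined affix row
VEL=em - signalled by the affix -zad
POLE=fe - signalled by the combined affix row
check: kiovlolzad -> kiovelolezad -> kievelelezad
lemma: kiov; KEL=lu; VEL=em; POLE=fe


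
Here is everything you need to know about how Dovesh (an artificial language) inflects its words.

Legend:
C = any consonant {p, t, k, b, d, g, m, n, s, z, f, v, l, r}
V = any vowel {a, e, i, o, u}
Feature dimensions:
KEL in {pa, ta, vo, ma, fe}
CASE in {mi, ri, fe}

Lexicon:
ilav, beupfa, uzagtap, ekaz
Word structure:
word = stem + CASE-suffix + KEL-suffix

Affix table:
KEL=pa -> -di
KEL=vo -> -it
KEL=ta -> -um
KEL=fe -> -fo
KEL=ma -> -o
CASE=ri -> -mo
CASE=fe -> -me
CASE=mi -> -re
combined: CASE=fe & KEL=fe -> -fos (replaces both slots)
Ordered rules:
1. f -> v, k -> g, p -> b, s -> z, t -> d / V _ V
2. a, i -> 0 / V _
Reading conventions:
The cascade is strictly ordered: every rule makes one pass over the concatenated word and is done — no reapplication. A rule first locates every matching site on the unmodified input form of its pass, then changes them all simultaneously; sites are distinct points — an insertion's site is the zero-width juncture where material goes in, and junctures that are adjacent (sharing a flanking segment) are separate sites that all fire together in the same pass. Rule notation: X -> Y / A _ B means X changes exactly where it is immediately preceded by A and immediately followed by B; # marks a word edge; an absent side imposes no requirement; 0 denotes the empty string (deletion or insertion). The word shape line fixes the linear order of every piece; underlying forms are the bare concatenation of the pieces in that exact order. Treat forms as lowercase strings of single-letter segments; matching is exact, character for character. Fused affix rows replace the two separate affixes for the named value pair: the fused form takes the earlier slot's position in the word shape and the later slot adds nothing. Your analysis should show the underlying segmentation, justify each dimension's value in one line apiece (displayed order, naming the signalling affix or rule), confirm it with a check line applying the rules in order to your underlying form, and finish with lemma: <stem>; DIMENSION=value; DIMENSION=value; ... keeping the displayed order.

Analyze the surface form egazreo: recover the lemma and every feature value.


underlying: ekaz-re-o
KEL=ma - signalled by the affix -o
CASE=mi - signalled by the affix -re
check: ekazreo -> egazreo -> egazreo
lemma: ekaz; KEL=ma; CASE=mi
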